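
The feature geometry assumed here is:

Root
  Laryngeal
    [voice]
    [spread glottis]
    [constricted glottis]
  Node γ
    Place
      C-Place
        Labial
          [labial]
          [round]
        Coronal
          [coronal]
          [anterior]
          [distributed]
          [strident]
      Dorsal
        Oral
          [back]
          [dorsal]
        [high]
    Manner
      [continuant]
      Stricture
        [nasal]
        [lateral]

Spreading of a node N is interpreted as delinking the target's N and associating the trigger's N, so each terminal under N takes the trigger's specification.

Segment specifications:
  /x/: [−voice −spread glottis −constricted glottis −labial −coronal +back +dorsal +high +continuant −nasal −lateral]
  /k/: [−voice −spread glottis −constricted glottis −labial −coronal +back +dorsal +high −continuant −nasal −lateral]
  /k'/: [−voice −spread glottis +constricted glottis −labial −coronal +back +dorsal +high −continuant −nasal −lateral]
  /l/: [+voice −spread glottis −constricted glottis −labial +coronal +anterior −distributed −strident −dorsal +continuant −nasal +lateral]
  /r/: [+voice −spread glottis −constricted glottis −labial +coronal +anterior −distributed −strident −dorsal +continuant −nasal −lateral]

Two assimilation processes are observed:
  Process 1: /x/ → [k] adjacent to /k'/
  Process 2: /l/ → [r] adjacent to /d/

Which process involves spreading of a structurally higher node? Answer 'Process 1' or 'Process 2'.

Process 1: the feature that changes is [continuant]; the minimal node is [continuant] (depth 3).
Process 2: the feature that changes is [lateral]; the minimal node is [lateral] (depth 4).
[continuant] is closer to Root than [lateral], so Process 1 spreads the higher node.

Process 1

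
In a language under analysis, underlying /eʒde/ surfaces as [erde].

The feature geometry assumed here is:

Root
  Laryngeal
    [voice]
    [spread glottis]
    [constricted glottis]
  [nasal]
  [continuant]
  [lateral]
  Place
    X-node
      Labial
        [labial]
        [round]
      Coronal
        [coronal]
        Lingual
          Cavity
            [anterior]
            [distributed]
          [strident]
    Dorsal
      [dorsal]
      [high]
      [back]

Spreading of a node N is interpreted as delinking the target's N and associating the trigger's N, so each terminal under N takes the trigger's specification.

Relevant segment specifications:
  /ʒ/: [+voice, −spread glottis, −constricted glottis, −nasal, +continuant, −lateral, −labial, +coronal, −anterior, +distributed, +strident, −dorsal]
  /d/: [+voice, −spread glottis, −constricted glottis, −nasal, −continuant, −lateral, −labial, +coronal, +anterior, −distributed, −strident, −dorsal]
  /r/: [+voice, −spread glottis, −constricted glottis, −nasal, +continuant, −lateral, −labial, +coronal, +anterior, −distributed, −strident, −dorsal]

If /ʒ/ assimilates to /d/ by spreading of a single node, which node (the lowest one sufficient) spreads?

Comparing /ʒ/ with its surface form [r], the features that change are [anterior], [distributed], [strident].
In this geometry the lowest node dominating all of them is Lingual: every daughter of Lingual dominates only a proper subset, so no lower node suffices.
If Lingual spreads, every terminal under it takes /d/'s value, producing [r] as observed.
[continuant], a feature on which the two segments disagree outside Lingual, is unchanged — nothing dominating it spread, and Lingual is the minimal sufficient constituent.

Lingual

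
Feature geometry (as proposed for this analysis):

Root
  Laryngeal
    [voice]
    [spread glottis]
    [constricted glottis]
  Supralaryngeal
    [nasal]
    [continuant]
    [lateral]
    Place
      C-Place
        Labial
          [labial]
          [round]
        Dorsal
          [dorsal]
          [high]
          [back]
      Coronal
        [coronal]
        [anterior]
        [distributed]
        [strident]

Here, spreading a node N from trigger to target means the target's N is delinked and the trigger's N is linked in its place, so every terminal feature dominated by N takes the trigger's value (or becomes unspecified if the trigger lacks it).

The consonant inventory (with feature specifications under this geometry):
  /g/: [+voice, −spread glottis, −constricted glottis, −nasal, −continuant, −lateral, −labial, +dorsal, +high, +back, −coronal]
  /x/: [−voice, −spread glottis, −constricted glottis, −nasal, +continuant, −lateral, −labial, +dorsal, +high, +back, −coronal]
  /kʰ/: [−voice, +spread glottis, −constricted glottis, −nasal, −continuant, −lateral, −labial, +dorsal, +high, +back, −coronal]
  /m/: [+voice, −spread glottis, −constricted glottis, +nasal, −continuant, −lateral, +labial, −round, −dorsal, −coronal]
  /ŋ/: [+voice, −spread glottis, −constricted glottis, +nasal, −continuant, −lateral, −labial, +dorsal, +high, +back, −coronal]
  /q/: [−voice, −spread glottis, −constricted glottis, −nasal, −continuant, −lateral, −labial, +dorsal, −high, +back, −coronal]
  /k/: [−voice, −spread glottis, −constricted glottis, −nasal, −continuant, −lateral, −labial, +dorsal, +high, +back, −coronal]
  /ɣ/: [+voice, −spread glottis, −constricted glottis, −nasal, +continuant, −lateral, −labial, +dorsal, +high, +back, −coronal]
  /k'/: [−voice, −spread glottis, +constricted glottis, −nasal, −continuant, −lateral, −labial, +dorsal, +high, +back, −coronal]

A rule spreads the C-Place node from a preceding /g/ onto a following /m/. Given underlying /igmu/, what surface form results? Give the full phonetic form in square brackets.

[igŋu]

The C-Place node dominates the terminals [labial], [round], [dorsal], [high], [back].
Spreading C-Place from /g/ onto /m/ replaces those values with /g/'s: [−labial], [+dorsal], [+high], [+back]. Features outside C-Place ([voice], [spread glottis], [constricted glottis], …) stay as in /m/.
Among the inventory, only /ŋ/ has exactly this specification, giving the surface form [igŋu].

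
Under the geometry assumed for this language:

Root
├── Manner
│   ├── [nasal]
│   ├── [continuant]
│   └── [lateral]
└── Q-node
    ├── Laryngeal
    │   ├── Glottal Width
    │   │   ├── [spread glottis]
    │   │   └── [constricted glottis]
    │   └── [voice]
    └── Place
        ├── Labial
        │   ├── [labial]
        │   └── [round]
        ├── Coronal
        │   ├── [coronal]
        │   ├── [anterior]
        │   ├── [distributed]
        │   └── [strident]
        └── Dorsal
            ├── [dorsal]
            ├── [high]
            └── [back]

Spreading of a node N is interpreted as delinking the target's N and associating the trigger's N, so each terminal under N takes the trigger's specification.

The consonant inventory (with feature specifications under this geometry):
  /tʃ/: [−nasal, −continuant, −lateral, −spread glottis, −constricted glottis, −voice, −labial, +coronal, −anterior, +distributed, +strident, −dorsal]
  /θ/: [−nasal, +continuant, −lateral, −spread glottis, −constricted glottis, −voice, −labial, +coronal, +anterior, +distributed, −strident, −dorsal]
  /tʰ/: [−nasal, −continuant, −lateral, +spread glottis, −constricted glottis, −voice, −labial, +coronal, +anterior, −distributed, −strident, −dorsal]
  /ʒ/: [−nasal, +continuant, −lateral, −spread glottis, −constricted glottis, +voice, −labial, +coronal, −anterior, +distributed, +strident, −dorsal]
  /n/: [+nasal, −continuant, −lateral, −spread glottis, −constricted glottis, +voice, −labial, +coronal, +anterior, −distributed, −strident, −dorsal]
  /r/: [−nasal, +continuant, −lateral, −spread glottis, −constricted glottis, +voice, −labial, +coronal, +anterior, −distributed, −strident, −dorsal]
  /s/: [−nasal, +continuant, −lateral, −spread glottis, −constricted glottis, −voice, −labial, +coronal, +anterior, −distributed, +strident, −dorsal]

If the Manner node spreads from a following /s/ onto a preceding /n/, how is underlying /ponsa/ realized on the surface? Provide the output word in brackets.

[porsa]

Terminals under Manner in this geometry: [nasal], [continuant], [lateral].
The target acquires /s/'s values for everything under Manner — [−nasal], [+continuant], [−lateral] — while keeping its own [spread glottis], [constricted glottis], [voice], ….
This feature bundle is that of [r], so /ponsa/ surfaces as [porsa].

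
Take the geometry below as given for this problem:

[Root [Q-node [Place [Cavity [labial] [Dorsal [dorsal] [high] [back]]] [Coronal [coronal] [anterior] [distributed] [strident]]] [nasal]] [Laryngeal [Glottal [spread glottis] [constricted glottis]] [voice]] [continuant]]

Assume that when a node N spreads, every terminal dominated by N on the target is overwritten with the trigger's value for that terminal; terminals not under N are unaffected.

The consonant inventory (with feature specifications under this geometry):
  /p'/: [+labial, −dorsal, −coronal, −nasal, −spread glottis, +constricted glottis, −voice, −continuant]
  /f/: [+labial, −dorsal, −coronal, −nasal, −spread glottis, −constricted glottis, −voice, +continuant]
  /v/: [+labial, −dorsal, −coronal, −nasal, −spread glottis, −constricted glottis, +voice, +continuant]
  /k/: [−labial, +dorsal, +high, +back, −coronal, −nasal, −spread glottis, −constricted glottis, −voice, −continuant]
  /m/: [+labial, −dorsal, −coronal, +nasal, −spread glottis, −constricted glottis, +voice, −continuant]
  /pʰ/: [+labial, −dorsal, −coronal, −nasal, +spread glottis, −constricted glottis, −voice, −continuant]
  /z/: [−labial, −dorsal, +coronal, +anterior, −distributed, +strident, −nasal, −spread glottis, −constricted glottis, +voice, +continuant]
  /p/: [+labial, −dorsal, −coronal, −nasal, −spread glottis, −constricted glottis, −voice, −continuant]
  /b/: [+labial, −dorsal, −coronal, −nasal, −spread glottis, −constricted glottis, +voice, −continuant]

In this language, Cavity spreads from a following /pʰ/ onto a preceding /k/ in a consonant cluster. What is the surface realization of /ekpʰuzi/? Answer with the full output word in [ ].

[eppʰuzi]

Terminals under Cavity in this geometry: [labial], [dorsal], [high], [back].
Spreading Cavity from /pʰ/ onto /k/ replaces those values with /pʰ/'s: [+labial], [−dorsal]. Features outside Cavity ([coronal], [nasal], [spread glottis], …) stay as in /k/.
This feature bundle is that of [p], so /ekpʰuzi/ surfaces as [eppʰuzi].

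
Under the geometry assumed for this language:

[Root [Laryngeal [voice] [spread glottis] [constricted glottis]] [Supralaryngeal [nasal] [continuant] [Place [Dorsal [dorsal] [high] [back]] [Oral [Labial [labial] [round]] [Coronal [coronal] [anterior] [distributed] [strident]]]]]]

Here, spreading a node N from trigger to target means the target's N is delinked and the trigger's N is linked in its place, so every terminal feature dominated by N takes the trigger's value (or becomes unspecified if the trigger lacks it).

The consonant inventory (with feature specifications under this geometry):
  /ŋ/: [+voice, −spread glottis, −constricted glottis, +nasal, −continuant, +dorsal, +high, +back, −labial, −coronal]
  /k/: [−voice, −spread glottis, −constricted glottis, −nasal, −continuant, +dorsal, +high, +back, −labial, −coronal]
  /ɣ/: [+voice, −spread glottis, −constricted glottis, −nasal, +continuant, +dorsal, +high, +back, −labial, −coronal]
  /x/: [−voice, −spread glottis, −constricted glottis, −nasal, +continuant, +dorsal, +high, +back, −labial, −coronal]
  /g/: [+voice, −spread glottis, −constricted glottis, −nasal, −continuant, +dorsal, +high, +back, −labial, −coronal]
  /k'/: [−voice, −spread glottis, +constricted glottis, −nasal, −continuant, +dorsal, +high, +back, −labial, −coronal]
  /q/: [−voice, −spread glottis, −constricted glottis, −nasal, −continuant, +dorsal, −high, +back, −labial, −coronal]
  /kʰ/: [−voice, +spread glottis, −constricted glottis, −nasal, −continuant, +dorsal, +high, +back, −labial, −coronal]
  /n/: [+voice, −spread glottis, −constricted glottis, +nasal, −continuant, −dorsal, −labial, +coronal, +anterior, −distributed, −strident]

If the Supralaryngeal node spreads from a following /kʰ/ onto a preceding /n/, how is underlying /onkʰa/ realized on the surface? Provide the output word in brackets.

[ogkʰa]

Terminals under Supralaryngeal in this geometry: [nasal], [continuant], [dorsal], [high], [back], [labial], [round], [coronal], [anterior], [distributed], [strident].
After delinking /n/'s Supralaryngeal and linking /kʰ/'s, the affected terminals become [−nasal], [−continuant], [+dorsal], [+high], [+back], [−labial], [−coronal]; [voice], [spread glottis], [constricted glottis] (outside Supralaryngeal) are retained from /n/.
Among the inventory, only /g/ has exactly this specification, giving the surface form [ogkʰa].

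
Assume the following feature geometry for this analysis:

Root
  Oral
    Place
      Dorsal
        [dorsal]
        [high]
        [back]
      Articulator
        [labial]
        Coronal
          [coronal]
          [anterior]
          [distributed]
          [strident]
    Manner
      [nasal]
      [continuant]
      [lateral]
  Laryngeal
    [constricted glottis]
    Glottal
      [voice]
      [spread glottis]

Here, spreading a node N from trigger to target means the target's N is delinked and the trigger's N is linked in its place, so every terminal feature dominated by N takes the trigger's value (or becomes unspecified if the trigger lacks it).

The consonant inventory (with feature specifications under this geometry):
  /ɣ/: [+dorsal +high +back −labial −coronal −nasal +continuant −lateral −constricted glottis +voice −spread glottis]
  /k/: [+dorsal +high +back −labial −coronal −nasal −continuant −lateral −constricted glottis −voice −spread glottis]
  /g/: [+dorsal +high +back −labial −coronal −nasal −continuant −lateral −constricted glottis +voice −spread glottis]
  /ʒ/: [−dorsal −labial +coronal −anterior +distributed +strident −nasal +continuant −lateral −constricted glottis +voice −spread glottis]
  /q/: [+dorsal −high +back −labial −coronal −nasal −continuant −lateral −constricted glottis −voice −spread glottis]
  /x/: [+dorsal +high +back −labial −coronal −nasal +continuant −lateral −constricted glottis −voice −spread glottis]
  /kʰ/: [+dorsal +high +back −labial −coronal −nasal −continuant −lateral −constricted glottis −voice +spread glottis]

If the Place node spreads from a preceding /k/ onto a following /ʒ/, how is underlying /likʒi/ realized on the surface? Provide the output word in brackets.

Terminals under Place in this geometry: [dorsal], [high], [back], [labial], [coronal], [anterior], [distributed], [strident].
Spreading Place from /k/ onto /ʒ/ replaces those values with /k/'s: [+dorsal], [+high], [+back], [−labial], [−coronal]. Features outside Place ([nasal], [continuant], [lateral], …) stay as in /ʒ/.
The resulting bundle matches /ɣ/ in the inventory; substituting it for /ʒ/ gives [likɣi].

[likɣi]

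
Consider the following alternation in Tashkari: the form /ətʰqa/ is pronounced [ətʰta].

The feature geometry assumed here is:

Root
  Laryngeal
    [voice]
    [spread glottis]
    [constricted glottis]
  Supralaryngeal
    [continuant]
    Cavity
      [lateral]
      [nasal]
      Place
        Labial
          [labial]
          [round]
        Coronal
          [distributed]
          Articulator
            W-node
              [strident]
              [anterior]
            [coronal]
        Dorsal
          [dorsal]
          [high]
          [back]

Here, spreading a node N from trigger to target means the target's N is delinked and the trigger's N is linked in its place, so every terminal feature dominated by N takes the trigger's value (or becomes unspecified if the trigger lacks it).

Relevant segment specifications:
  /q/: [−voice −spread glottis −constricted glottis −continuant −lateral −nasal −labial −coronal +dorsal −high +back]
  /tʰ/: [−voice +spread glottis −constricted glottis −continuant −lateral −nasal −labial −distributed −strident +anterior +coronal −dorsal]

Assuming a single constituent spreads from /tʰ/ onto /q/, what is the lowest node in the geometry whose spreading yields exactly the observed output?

Place

/q/ and [t] differ in [coronal], [anterior], [distributed], [strident], [dorsal], [high], [back]; every other specified feature is identical.
Tracing each changed feature up the tree, the paths first meet at Place; any lower node misses at least one of them.
Delinking /q/'s Place and associating /tʰ/'s Place gives precisely the feature bundle of [t].
[spread glottis], a feature on which the two segments disagree outside Place, is unchanged — nothing dominating it spread, and Place is the minimal sufficient constituent.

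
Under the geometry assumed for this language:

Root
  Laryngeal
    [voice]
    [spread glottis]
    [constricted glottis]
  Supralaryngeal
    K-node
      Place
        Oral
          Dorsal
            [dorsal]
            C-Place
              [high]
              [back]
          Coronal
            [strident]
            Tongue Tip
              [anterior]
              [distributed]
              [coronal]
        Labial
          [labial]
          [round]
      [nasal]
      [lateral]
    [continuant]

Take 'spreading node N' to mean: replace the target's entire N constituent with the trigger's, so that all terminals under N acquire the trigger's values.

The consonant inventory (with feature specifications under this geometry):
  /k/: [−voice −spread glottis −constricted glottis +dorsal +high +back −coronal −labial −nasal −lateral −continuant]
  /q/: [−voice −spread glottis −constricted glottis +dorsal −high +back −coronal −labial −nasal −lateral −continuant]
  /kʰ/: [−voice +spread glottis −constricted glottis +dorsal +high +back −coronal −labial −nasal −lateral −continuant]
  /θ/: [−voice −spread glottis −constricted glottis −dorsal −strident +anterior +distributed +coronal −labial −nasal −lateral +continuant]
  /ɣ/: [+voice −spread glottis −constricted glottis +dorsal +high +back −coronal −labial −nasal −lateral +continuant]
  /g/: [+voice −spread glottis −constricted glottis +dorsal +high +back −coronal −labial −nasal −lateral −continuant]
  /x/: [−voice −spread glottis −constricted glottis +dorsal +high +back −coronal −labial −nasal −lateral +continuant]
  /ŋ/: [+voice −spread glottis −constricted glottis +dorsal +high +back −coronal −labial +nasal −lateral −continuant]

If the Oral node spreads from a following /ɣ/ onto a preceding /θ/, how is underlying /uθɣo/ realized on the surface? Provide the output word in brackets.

Terminals under Oral in this geometry: [dorsal], [high], [back], [strident], [anterior], [distributed], [coronal].
Spreading Oral from /ɣ/ onto /θ/ replaces those values with /ɣ/'s: [+dorsal], [+high], [+back], [−coronal]. Features outside Oral ([voice], [spread glottis], [constricted glottis], …) stay as in /θ/.
The resulting bundle matches /x/ in the inventory; substituting it for /θ/ gives [uxɣo].

[uxɣo]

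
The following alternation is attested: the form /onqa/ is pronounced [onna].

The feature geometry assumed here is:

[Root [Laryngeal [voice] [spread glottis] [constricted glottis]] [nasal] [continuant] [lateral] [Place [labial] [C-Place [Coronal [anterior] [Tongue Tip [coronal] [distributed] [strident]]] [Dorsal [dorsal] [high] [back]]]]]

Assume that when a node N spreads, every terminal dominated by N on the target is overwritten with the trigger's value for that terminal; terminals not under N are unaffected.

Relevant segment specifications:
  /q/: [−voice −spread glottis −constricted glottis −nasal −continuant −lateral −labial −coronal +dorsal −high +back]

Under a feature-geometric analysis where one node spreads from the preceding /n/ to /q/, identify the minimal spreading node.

Root

/q/ and [n] differ in [voice], [nasal], [coronal], [anterior], [distributed], [strident], [dorsal], [high], [back]; every other specified feature is identical.
These terminals are all dominated by Root, and no proper subconstituent of Root covers them all; Root is their lowest common ancestor.
If Root spreads, every terminal under it takes /n/'s value, producing [n] as observed.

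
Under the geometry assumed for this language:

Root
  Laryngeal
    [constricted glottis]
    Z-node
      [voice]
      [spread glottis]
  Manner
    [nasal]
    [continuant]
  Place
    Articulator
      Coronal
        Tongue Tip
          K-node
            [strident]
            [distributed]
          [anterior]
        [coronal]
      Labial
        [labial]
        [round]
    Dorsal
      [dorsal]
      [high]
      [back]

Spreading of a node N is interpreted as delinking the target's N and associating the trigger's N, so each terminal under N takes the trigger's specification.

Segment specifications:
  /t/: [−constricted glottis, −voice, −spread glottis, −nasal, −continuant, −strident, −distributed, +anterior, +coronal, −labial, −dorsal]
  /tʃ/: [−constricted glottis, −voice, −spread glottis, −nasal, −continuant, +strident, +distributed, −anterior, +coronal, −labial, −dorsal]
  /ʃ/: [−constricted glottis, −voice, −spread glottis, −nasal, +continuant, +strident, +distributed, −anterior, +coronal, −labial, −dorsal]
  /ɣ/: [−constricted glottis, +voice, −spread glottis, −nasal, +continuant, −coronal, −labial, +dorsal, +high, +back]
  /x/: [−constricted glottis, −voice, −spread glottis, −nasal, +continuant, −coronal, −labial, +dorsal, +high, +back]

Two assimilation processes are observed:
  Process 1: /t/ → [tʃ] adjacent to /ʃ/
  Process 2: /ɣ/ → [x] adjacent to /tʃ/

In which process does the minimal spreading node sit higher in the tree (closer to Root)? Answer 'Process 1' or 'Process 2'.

Process 2

Process 1 alters [anterior], [distributed], [strident]; the lowest common ancestor is Tongue Tip (depth 4 from Root).
In Process 2, [voice] changes, so the minimal spreading node is [voice] at depth 3.
[voice] (depth 3) sits above Tongue Tip (depth 4), making Process 2 the one with the higher spreading node.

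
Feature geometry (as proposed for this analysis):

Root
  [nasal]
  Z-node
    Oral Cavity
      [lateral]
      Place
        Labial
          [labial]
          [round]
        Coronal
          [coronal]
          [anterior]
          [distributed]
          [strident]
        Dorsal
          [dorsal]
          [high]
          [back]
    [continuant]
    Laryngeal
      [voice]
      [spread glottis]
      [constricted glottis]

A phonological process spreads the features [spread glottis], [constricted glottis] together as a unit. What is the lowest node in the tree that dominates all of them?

[spread glottis]: Root ▹ Z-node ▹ Laryngeal ▹ [spread glottis].
[constricted glottis]: Root ▹ Z-node ▹ Laryngeal ▹ [constricted glottis].
The lowest node appearing on every path is Laryngeal; each proper daughter of Laryngeal fails to dominate at least one of the listed features.

Laryngeal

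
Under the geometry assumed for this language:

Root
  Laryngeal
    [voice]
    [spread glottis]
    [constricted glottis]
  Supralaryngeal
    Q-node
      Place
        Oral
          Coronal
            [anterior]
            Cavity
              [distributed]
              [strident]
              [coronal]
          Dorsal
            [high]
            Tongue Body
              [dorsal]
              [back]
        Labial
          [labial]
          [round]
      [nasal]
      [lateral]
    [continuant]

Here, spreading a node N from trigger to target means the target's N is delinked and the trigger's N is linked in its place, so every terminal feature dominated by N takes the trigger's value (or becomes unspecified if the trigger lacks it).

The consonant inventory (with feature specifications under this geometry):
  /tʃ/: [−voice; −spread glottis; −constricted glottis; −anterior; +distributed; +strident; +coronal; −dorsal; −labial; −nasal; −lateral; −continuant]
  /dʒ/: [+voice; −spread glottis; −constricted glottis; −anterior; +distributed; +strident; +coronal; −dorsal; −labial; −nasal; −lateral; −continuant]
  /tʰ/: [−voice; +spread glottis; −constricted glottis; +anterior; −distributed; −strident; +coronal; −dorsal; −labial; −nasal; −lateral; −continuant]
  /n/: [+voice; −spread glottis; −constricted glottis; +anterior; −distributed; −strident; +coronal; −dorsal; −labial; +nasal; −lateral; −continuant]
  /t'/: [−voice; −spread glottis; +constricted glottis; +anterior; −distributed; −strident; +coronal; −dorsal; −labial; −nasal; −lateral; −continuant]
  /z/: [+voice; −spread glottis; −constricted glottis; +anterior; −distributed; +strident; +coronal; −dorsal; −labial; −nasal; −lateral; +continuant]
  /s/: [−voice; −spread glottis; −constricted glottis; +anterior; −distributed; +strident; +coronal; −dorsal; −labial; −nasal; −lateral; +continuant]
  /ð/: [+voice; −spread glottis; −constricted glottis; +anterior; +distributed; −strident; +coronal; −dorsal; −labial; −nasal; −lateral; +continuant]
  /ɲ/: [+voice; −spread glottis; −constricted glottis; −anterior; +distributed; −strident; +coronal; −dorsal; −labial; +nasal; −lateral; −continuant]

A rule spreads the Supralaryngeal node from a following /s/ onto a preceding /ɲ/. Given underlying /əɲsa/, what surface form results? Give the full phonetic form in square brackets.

[əzsa]

The Supralaryngeal node dominates the terminals [anterior], [distributed], [strident], [coronal], [high], [dorsal], [back], [labial], [round], [nasal], [lateral], [continuant].
The target acquires /s/'s values for everything under Supralaryngeal — [+anterior], [−distributed], [+strident], [+coronal], [−dorsal], [−labial], [−nasal], [−lateral], [+continuant] — while keeping its own [voice], [spread glottis], [constricted glottis].
This feature bundle is that of [z], so /əɲsa/ surfaces as [əzsa].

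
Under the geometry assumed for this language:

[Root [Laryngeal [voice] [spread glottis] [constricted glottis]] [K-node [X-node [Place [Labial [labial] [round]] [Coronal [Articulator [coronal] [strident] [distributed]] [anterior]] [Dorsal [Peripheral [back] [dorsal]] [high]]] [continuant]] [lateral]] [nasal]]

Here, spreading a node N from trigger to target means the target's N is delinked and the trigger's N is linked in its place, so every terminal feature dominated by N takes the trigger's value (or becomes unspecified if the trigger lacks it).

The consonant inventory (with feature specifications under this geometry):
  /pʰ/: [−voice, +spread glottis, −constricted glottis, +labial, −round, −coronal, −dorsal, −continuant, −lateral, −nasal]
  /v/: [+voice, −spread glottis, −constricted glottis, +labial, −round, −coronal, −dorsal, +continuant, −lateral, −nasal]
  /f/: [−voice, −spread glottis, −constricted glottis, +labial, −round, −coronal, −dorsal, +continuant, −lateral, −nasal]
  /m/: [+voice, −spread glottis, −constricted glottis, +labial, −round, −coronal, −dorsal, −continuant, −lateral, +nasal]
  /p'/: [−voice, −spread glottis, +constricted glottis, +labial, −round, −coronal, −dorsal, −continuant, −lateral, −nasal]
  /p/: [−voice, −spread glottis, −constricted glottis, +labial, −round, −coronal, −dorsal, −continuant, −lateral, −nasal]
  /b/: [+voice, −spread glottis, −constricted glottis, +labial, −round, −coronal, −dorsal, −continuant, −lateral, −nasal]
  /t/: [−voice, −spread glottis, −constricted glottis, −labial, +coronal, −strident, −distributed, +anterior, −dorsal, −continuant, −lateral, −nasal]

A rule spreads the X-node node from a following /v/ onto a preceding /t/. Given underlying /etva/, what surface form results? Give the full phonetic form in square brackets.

[efva]

Terminals under X-node in this geometry: [labial], [round], [coronal], [strident], [distributed], [anterior], [back], [dorsal], [high], [continuant].
Spreading X-node from /v/ onto /t/ replaces those values with /v/'s: [+labial], [−round], [−coronal], [−dorsal], [+continuant]. Features outside X-node ([voice], [spread glottis], [constricted glottis], …) stay as in /t/.
Among the inventory, only /f/ has exactly this specification, giving the surface form [efva].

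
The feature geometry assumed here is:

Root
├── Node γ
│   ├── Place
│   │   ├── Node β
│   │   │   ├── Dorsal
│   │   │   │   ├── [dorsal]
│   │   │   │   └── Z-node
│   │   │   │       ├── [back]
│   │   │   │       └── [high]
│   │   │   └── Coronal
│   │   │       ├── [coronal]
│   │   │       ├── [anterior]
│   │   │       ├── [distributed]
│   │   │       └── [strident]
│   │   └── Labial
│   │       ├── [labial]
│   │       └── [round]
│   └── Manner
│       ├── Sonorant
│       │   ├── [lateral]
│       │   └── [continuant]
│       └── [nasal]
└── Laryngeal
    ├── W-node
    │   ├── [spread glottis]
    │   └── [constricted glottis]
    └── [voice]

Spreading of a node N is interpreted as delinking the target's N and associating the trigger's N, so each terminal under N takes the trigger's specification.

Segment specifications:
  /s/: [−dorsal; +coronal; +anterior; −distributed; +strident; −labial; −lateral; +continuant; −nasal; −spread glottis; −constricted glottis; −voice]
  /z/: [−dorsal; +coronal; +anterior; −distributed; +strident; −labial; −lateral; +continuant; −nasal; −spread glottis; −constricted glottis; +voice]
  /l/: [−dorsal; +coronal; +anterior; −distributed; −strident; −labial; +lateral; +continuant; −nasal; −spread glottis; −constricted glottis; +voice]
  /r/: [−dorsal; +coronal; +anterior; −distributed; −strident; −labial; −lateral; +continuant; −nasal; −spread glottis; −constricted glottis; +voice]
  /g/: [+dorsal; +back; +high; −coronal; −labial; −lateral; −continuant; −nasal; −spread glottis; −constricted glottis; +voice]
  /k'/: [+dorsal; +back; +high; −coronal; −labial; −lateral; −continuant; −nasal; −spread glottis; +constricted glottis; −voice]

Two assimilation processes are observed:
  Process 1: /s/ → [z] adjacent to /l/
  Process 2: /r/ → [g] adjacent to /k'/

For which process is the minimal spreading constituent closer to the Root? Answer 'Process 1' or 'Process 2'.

Process 1 alters [voice]; the lowest dominating node is [voice] (depth 2 from Root).
Process 2 alters [continuant], [coronal], [anterior], [distributed], [strident], [dorsal], [high], [back]; the lowest common ancestor is Node γ (depth 1 from Root).
Node γ is closer to Root than [voice], so Process 2 spreads the higher node.

Process 2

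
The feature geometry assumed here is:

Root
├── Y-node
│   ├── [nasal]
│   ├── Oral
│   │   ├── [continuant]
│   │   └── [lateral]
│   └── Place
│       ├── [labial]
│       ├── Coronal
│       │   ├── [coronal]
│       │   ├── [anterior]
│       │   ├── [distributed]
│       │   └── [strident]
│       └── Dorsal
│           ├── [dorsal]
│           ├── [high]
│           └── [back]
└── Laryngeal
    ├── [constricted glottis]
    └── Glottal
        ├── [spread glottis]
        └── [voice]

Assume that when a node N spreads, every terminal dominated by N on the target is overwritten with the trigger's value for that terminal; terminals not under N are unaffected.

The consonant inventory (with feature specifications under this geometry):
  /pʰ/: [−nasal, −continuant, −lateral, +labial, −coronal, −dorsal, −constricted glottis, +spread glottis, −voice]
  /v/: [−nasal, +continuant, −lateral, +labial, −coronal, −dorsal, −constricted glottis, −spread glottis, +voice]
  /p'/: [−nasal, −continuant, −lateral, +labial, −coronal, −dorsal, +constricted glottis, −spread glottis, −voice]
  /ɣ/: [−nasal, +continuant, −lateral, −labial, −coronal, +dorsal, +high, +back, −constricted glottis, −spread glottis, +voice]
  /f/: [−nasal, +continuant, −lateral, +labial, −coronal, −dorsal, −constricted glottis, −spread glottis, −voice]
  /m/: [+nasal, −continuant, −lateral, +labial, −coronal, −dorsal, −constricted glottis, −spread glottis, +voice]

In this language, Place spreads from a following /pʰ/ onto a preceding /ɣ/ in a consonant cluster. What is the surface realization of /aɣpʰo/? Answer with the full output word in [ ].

[avpʰo]

The Place node dominates the terminals [labial], [coronal], [anterior], [distributed], [strident], [dorsal], [high], [back].
Spreading Place from /pʰ/ onto /ɣ/ replaces those values with /pʰ/'s: [+labial], [−coronal], [−dorsal]. Features outside Place ([nasal], [continuant], [lateral], …) stay as in /ɣ/.
Among the inventory, only /v/ has exactly this specification, giving the surface form [avpʰo].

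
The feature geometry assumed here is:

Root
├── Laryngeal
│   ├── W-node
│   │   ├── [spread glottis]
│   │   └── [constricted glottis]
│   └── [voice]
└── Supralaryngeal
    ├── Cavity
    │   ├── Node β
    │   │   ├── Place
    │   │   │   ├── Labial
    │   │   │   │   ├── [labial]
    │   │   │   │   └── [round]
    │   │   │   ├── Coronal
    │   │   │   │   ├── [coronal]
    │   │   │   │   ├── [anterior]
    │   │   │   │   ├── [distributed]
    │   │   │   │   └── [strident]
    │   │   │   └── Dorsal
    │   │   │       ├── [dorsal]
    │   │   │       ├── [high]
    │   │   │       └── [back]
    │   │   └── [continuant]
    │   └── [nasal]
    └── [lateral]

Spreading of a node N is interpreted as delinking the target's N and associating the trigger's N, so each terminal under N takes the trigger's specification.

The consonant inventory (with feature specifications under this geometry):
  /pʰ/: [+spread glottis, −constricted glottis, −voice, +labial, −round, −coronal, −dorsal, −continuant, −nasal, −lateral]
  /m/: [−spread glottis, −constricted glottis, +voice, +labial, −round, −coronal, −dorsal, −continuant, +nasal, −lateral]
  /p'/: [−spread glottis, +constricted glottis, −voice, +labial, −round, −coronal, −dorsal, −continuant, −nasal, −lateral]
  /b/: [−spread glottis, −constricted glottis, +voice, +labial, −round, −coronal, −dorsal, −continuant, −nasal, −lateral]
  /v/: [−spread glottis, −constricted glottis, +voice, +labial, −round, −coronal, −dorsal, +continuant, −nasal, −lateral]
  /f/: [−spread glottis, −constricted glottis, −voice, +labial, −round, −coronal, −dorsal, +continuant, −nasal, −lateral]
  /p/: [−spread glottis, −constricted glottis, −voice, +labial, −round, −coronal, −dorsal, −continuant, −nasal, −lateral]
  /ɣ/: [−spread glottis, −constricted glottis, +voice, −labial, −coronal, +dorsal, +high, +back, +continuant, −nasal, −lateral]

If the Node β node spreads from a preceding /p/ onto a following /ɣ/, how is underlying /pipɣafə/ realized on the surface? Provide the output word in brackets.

[pipbafə]

Node β immediately or transitively dominates [labial], [round], [coronal], [anterior], [distributed], [strident], [dorsal], [high], [back], [continuant].
The target acquires /p/'s values for everything under Node β — [+labial], [−round], [−coronal], [−dorsal], [−continuant] — while keeping its own [spread glottis], [constricted glottis], [voice], ….
The resulting bundle matches /b/ in the inventory; substituting it for /ɣ/ gives [pipbafə].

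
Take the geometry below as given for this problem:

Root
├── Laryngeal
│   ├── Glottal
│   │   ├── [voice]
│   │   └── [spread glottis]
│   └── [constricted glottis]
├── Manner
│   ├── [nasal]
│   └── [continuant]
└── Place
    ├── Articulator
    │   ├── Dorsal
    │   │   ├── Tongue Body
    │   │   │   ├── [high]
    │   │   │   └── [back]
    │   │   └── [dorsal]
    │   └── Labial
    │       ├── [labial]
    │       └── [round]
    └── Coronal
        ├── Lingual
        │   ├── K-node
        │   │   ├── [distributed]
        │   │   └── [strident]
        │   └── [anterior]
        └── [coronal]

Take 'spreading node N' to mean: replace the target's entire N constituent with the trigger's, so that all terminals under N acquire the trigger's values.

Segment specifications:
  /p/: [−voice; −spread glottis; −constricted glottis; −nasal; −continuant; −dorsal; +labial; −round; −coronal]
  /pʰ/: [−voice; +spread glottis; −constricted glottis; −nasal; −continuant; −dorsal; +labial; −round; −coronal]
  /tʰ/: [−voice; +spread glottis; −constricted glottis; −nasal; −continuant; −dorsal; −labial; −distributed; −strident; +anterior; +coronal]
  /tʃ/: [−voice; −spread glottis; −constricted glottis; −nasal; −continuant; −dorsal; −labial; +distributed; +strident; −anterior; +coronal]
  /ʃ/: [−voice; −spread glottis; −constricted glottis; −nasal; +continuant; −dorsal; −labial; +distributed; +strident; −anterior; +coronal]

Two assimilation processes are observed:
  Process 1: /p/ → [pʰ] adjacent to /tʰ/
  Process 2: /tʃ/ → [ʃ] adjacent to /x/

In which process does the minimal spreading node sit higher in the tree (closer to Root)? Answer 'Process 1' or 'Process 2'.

Process 1 alters [spread glottis]; the lowest dominating node is [spread glottis] (depth 3 from Root).
In Process 2, [continuant] changes, so the minimal spreading node is [continuant] at depth 2.
Depth 2 < depth 3; Process 2 involves the structurally higher constituent [continuant].

Process 2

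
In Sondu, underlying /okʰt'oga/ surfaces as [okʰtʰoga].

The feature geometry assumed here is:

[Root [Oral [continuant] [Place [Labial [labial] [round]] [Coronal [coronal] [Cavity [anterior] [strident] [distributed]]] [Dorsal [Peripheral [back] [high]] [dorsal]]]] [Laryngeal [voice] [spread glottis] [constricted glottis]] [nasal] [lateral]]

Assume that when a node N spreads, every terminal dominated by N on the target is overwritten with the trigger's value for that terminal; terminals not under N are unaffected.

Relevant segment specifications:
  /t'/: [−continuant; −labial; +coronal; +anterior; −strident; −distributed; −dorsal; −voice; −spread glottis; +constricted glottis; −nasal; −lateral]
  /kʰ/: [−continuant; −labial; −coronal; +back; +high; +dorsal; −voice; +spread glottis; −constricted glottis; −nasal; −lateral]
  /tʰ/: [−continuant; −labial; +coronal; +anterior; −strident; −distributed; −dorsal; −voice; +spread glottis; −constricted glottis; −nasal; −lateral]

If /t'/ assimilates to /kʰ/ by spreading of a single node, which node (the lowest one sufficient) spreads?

/t'/ and [tʰ] differ in [spread glottis], [constricted glottis]; every other specified feature is identical.
Tracing each changed feature up the tree, the paths first meet at Laryngeal; any lower node misses at least one of them.
Delinking /t'/'s Laryngeal and associating /kʰ/'s Laryngeal gives precisely the feature bundle of [tʰ].
Had Root spread, [dorsal], [coronal] would have taken /kʰ/'s values; they stay as in /t'/, confirming the spreading constituent is exactly Laryngeal.

Laryngeal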